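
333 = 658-325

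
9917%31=28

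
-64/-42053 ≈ 0.00152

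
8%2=0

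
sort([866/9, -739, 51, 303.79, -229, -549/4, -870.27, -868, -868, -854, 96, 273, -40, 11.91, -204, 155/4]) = [-870.27, -868, -868, -854, -739, -229, -204, -549/4, -40, 11.91, 155/4, 51, 96, 866/9, 273, 303.79]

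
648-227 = 421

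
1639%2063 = 1639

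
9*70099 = 630891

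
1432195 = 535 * 2677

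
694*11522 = 7996268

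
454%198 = 58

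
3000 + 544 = 3544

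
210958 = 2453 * 86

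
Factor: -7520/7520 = -1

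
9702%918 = 522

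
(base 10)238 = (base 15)10d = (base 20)bi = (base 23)a8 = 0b11101110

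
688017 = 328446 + 359571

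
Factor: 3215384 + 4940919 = 8156303^1 = 8156303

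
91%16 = 11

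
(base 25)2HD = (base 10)1688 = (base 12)B88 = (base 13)9CB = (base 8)3230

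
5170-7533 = -2363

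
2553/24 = 106 + 3/8 ≈ 106.38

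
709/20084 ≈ 0.0353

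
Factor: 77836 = 2^2*11^1*29^1*61^1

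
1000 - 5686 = -4686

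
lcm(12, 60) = 60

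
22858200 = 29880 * 765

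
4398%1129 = 1011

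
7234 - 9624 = -2390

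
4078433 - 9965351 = -5886918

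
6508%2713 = 1082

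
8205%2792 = 2621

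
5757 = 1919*3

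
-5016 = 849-5865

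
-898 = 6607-7505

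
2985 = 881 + 2104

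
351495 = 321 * 1095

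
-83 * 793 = -65819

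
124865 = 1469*85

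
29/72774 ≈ 0.000398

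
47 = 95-48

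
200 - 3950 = -3750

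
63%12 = 3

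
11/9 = 1 + 2/9 ≈ 1.22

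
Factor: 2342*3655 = 2^1*5^1*17^1*43^1*1171^1 = 8560010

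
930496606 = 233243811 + 697252795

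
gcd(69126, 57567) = 3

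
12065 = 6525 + 5540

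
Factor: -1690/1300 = -1*2^(-1)*5^(-1)*13^1 = -13/10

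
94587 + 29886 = 124473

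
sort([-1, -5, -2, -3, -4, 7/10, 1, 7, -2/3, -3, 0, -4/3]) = [-5, -4, -3, -3, -2, -4/3, -1, -2/3, 0, 7/10, 1, 7]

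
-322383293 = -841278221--518894928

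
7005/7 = 1000+5/7 ≈ 1000.71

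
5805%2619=567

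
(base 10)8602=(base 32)8cq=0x219a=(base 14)31c6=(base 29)a6i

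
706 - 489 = 217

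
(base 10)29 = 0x1d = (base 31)t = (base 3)1002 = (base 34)t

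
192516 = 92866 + 99650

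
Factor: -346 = -1*2^1*173^1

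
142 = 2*71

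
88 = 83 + 5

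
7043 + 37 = 7080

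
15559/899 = 17 + 276/899 ≈ 17.31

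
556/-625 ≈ -0.890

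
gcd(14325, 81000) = 75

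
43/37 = 1 + 6/37 ≈ 1.16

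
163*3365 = 548495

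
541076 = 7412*73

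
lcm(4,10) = 20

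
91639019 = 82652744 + 8986275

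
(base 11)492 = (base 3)210200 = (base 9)720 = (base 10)585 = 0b1001001001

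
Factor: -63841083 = -1 * 3^1 * 19^1 * 1120019^1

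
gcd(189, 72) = 9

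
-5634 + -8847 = -14481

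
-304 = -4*76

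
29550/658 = 14775/329 ≈ 44.91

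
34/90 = 17/45 ≈ 0.378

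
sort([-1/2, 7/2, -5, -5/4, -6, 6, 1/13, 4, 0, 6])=[-6, -5, -5/4, -1/2, 0, 1/13, 7/2, 4, 6, 6]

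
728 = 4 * 182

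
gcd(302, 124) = 2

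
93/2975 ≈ 0.0313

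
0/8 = 0 = 0.00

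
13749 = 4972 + 8777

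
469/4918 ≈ 0.0954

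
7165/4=1791 + 1/4=1791.25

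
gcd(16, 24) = 8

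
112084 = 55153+56931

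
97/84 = 1 + 13/84 ≈ 1.15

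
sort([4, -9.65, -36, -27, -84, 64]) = [-84, -36, -27, -9.65, 4, 64]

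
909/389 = 2 + 131/389 ≈ 2.34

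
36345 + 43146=79491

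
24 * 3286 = 78864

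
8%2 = 0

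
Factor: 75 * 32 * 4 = 2^7 * 3^1 * 5^2 = 9600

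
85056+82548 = 167604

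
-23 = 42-65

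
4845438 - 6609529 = -1764091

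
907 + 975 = 1882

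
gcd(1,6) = 1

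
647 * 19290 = 12480630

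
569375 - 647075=-77700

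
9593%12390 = 9593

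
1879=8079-6200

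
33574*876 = 29410824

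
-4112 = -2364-1748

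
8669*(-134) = -1161646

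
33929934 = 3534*9601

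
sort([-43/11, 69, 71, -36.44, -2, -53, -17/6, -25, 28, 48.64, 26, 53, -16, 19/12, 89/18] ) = [-53, -36.44, -25, -16, -43/11, -17/6, -2, 19/12, 89/18, 26, 28, 48.64, 53, 69, 71] 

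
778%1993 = 778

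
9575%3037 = 464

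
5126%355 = 156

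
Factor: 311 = 311^1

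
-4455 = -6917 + 2462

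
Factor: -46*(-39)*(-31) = -1*2^1*3^1*13^1*23^1*31^1 = -55614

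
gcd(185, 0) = 185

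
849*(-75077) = -63740373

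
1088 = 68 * 16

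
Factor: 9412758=2^1 * 3^2 * 103^1 * 5077^1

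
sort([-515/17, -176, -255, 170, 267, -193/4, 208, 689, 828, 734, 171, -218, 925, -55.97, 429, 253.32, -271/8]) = [-255, -218, -176, -55.97, -193/4, -271/8, -515/17, 170, 171, 208, 253.32, 267, 429, 689, 734, 828, 925]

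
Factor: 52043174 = 2^1*661^1*39367^1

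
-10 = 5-15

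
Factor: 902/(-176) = -1 * 2^(-3) * 41^1 = -41/8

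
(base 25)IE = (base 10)464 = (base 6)2052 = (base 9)565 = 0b111010000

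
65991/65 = 1015 + 16/65≈1015.25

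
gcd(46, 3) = 1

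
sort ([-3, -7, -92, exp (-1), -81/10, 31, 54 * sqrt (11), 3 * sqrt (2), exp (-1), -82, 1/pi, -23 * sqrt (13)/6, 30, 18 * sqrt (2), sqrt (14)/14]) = [-92, -82, -23 * sqrt (13)/6, -81/10, -7, -3, sqrt (14)/14, 1/pi, exp (-1), exp (-1), 3 * sqrt (2), 18 * sqrt (2), 30, 31, 54 * sqrt (11)]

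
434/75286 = 217/37643 ≈ 0.00576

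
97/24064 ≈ 0.00403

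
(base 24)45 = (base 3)10202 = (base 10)101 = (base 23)49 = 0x65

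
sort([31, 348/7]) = [31, 348/7]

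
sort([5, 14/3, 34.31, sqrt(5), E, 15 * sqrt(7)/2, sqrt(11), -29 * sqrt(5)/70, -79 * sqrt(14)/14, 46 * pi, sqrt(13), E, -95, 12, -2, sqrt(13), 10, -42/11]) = [-95, -79 * sqrt(14)/14, -42/11, -2, -29 * sqrt(5)/70, sqrt(5), E, E, sqrt(11), sqrt(13), sqrt(13), 14/3, 5, 10, 12, 15 * sqrt(7)/2, 34.31, 46 * pi]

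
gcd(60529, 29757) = 7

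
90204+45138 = 135342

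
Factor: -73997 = -1 * 7^1 * 11^1 * 31^2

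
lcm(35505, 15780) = 142020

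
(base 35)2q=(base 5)341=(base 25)3l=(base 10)96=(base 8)140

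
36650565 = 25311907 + 11338658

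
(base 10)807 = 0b1100100111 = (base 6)3423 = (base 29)ro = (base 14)419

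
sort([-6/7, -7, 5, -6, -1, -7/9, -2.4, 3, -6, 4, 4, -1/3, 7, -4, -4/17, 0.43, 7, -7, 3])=[-7, -7, -6, -6, -4, -2.4, -1, -6/7, -7/9, -1/3, -4/17, 0.43, 3, 3, 4, 4, 5, 7, 7]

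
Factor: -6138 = -1*2^1*3^2*11^1*31^1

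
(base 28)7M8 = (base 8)13740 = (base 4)1133200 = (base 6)44144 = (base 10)6112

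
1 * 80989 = 80989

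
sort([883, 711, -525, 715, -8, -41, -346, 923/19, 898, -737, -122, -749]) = [-749, -737, -525, -346, -122, -41, -8, 923/19, 711, 715, 883, 898]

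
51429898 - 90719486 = -39289588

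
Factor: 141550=2^1 * 5^2 * 19^1 * 149^1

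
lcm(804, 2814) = 5628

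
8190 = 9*910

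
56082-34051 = 22031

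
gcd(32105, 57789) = 6421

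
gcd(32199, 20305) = 1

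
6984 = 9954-2970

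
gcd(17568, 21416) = 8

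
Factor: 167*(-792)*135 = -1*2^3*3^5*5^1*11^1*167^1 = -17855640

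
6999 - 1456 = 5543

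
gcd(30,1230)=30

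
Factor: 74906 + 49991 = 124897^1 = 124897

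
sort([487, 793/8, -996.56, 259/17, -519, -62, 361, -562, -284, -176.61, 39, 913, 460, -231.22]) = [-996.56, -562, -519, -284, -231.22, -176.61, -62, 259/17, 39, 793/8, 361, 460, 487, 913]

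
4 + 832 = 836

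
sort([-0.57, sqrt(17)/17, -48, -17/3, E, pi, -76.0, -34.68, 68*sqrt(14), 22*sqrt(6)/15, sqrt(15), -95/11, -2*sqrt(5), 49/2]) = [-76.0, -48, -34.68, -95/11, -17/3, -2*sqrt(5), -0.57, sqrt(17)/17, E, pi, 22*sqrt(6)/15, sqrt(15), 49/2, 68*sqrt(14)]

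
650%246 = 158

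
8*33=264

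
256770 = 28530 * 9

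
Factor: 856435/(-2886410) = -1*2^(-1)*31^(-1)*157^1*1091^1*9311^(-1) = -171287/577282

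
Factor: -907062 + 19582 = -1*2^3*5^1*11^1*2017^1 = -887480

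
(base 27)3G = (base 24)41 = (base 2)1100001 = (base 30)37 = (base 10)97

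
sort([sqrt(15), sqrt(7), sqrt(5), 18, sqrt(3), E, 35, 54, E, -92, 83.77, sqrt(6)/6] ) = [-92, sqrt(6)/6, sqrt(3), sqrt(5), sqrt(7), E, E, sqrt(15), 18, 35, 54, 83.77] 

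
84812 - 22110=62702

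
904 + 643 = 1547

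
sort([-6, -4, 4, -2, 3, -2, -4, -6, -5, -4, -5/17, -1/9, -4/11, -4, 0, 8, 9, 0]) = [-6, -6, -5, -4, -4, -4, -4, -2, -2, -4/11, -5/17, -1/9, 0, 0, 3, 4, 8, 9]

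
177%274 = 177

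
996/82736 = 249/20684 ≈ 0.0120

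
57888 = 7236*8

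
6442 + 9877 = 16319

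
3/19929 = 1/6643 ≈ 0.000151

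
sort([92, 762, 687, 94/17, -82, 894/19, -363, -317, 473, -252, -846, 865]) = [-846, -363, -317, -252, -82, 94/17, 894/19, 92, 473, 687, 762, 865]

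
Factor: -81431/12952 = -1 * 2^(-3) * 7^1 * 1619^(-1) * 11633^1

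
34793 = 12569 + 22224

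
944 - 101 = 843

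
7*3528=24696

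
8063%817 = 710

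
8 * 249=1992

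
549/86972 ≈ 0.00631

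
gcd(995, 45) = 5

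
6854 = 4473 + 2381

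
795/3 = 265 = 265.00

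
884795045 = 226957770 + 657837275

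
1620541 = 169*9589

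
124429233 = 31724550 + 92704683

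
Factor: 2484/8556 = 3^2 * 31^ (-1) = 9/31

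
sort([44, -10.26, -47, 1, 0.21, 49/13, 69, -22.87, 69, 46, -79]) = [-79, -47, -22.87, -10.26, 0.21, 1, 49/13, 44, 46, 69, 69]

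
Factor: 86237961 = 3^1*28745987^1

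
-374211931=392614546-766826477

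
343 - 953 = -610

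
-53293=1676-54969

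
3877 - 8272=-4395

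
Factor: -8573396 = -1*2^2*13^1*79^1*2087^1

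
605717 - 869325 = -263608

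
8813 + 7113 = 15926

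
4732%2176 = 380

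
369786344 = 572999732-203213388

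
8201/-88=-93-17/88 ≈ -93.19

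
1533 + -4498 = -2965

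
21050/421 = 50 = 50.00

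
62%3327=62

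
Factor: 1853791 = 1853791^1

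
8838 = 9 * 982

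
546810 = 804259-257449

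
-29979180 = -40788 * 735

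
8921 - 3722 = 5199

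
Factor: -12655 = -1*5^1*2531^1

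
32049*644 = 20639556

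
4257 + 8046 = 12303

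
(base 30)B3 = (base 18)109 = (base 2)101001101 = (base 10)333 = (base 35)9I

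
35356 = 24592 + 10764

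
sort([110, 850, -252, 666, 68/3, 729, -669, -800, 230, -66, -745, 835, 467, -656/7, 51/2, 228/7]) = [-800, -745, -669, -252, -656/7, -66, 68/3, 51/2, 228/7, 110, 230, 467, 666, 729, 835, 850]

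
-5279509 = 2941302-8220811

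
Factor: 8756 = 2^2*11^1*199^1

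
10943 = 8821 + 2122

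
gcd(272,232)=8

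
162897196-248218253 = -85321057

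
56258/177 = 317 + 149/177 ≈ 317.84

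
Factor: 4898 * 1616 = 2^5 * 31^1 * 79^1 * 101^1 = 7915168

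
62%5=2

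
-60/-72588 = 5/6049 ≈ 0.000827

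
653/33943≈0.0192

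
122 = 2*61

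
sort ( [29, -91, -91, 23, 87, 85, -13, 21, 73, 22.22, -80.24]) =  [-91, -91, -80.24, -13, 21, 22.22, 23, 29, 73, 85, 87]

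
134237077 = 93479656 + 40757421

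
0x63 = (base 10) 99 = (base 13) 78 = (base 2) 1100011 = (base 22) 4b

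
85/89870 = 17/17974≈0.000946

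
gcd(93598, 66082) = 2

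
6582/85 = 77 + 37/85 ≈ 77.44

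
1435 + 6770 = 8205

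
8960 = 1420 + 7540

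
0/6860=0=0.00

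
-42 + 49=7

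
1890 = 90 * 21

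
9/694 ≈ 0.0130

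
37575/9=4175=4175.00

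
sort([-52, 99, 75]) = [-52, 75, 99]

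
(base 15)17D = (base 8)527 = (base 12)247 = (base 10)343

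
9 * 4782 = 43038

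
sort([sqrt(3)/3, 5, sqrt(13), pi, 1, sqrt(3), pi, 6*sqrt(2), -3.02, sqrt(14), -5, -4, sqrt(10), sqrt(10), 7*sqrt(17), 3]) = [-5, -4, -3.02, sqrt(3)/3, 1, sqrt(3), 3, pi, pi, sqrt(10), sqrt(10), sqrt(13), sqrt(14), 5, 6*sqrt(2), 7*sqrt(17)]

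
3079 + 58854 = 61933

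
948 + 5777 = 6725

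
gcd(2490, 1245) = 1245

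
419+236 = 655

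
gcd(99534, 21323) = 1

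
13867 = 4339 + 9528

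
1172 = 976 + 196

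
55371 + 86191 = 141562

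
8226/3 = 2742 = 2742.00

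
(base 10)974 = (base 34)sm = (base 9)1302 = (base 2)1111001110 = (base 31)10d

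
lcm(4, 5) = 20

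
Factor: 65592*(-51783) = -1*2^3*3^3*41^1*421^1*911^1 = -3396550536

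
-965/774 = -1 - 191/774 ≈ -1.25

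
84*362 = 30408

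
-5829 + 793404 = 787575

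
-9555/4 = -2388-3/4 = -2388.75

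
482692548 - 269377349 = 213315199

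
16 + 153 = 169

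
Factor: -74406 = -1 * 2^1 * 3^1 * 12401^1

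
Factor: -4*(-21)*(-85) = -1*2^2*3^1*5^1*7^1*17^1 = -7140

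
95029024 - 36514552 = 58514472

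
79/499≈0.158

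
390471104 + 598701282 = 989172386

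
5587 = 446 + 5141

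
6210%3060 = 90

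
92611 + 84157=176768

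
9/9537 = 3/3179 ≈ 0.000944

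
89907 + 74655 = 164562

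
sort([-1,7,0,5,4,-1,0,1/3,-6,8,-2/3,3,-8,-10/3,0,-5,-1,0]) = [-8,-6,-5,-10/3,-1,-1,-1,-2/3,0,0,0,0,1/3,3,4,5,7,8]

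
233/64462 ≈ 0.00361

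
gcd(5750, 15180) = 230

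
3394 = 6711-3317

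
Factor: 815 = 5^1*163^1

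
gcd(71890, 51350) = 10270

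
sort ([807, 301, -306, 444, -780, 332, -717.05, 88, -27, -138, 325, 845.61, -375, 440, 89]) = [-780, -717.05, -375, -306, -138, -27, 88, 89, 301, 325, 332, 440, 444, 807, 845.61]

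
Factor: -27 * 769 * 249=-1 * 3^4 * 83^1 * 769^1=-5169987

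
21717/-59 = -368 - 5/59 ≈ -368.08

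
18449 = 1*18449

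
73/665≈0.110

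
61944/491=126+78/491 ≈ 126.16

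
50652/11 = 4604+8/11 ≈ 4604.73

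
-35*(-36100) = 1263500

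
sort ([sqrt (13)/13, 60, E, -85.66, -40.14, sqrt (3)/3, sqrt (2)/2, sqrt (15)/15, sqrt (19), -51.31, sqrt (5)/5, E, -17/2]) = [-85.66, -51.31, -40.14, -17/2, sqrt (15)/15, sqrt (13)/13, sqrt (5)/5, sqrt (3)/3, sqrt (2)/2, E, E, sqrt (19), 60]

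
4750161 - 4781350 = -31189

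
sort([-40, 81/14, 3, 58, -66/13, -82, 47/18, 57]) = [-82, -40, -66/13, 47/18, 3, 81/14, 57, 58]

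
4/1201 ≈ 0.00333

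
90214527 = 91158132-943605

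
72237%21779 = 6900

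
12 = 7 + 5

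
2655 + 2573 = 5228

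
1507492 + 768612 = 2276104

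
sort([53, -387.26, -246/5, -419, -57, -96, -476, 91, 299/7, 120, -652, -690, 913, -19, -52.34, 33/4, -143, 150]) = [-690, -652, -476, -419, -387.26, -143, -96, -57, -52.34, -246/5, -19, 33/4, 299/7, 53, 91, 120, 150, 913]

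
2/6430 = 1/3215 ≈ 0.000311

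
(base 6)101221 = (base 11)6083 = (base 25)cn2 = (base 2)1111110001101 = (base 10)8077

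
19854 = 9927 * 2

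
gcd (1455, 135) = 15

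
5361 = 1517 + 3844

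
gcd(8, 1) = 1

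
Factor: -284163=-1 * 3^1 * 11^1 * 79^1 * 109^1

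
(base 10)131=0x83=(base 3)11212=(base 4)2003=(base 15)8b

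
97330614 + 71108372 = 168438986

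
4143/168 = 24 + 37/56 ≈ 24.66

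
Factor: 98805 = 3^1*5^1*7^1*941^1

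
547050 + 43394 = 590444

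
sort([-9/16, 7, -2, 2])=[-2, -9/16, 2, 7]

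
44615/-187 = -238-109/187 ≈ -238.58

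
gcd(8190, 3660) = 30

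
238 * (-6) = -1428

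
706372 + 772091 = 1478463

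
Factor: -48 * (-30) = 2^5 * 3^2 * 5^1 = 1440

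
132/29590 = 6/1345 ≈ 0.00446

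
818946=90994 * 9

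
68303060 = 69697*980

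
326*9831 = 3204906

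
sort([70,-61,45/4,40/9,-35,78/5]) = [-61,-35,40/9,45/4,78/5,70]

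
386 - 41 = 345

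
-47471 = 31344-78815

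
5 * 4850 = 24250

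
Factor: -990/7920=-1*2^ (-3)=-1/8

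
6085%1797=694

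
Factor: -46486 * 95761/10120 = -1 * 2^(-2) * 5^(-1) * 17^1 * 23^(-1) * 43^1 * 131^1 * 2113^1 = -202342993/460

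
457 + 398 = 855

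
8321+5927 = 14248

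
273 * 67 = 18291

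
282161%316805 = 282161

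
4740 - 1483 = 3257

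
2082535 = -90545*(-23)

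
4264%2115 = 34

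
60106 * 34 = 2043604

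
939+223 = 1162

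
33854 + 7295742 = 7329596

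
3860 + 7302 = 11162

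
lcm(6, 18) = 18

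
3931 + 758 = 4689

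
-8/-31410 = 4/15705 ≈ 0.000255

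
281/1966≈0.143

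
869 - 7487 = -6618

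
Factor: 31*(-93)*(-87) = 3^2*29^1*31^2 = 250821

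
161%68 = 25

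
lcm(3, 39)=39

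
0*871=0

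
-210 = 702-912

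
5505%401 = 292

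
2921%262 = 39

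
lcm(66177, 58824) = 529416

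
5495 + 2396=7891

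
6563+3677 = 10240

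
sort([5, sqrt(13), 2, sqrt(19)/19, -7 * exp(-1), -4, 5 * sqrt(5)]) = [-4, -7 * exp(-1), sqrt(19)/19, 2, sqrt(13), 5, 5 * sqrt(5)]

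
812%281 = 250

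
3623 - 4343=-720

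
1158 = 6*193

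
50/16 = 25/8 ≈ 3.13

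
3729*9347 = 34854963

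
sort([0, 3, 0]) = [0, 0, 3]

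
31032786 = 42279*734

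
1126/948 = 563/474 ≈ 1.19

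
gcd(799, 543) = 1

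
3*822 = 2466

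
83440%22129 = 17053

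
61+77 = 138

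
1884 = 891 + 993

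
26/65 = 2/5 = 0.40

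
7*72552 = 507864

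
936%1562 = 936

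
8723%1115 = 918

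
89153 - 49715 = 39438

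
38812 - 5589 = 33223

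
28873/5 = 5774 + 3/5 = 5774.60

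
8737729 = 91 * 96019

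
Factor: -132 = -1 * 2^2 * 3^1 * 11^1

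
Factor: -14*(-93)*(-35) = -1*2^1*3^1*5^1*7^2*31^1 = -45570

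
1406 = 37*38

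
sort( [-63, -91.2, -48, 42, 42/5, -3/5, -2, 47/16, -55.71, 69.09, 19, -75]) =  [-91.2, -75, -63, -55.71, -48, -2, -3/5, 47/16, 42/5, 19, 42, 69.09]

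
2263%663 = 274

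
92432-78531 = 13901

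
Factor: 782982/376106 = 3^2 * 383^(-1) * 491^(-1) * 43499^1 = 391491/188053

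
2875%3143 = 2875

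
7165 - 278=6887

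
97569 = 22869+74700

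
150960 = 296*510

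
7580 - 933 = 6647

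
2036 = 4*509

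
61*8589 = 523929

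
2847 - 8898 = -6051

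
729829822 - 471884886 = 257944936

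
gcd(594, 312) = 6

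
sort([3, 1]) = [1, 3]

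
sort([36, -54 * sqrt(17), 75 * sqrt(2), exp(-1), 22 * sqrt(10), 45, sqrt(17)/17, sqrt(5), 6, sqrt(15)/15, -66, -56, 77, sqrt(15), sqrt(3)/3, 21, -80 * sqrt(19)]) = [-80 * sqrt(19), -54 * sqrt(17), -66, -56, sqrt(17)/17, sqrt(15)/15, exp(-1), sqrt(3)/3, sqrt(5), sqrt(15), 6, 21, 36, 45, 22 * sqrt(10), 77, 75 * sqrt(2)]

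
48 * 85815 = 4119120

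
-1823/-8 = 227 + 7/8 ≈ 227.88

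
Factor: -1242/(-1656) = 2^(-2)*3^1 = 3/4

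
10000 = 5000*2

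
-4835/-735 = 6 + 85/147 ≈ 6.58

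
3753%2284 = 1469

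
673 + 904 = 1577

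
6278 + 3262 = 9540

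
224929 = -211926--436855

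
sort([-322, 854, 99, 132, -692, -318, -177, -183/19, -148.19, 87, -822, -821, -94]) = [-822, -821, -692, -322, -318, -177, -148.19, -94, -183/19, 87, 99, 132, 854]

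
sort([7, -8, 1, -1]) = [-8, -1, 1, 7]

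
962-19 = 943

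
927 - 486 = 441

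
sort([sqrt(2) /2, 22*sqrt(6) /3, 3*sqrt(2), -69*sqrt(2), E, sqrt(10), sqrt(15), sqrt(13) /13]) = [-69*sqrt(2), sqrt(13) /13, sqrt(2) /2, E, sqrt(10), sqrt(15), 3*sqrt(2), 22*sqrt(6) /3]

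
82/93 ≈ 0.882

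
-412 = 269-681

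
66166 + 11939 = 78105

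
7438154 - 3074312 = 4363842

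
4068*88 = 357984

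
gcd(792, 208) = 8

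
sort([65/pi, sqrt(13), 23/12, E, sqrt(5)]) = [23/12, sqrt(5), E, sqrt(13), 65/pi]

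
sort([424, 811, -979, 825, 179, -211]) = [-979, -211, 179, 424, 811, 825]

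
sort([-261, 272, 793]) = [-261, 272, 793]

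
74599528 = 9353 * 7976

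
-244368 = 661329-905697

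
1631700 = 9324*175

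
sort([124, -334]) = [-334, 124]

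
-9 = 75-84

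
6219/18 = 691/2 = 345.50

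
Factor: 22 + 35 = 3^1*19^1 = 57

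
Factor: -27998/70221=-1*2^1*3^(-1)*89^(-1)*263^(-1)*13999^1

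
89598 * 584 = 52325232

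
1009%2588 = 1009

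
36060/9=4006 + 2/3 ≈ 4006.67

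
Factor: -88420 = -1 * 2^2 * 5^1 * 4421^1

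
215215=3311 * 65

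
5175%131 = 66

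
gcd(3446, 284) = 2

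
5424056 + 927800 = 6351856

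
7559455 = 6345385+1214070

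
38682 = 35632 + 3050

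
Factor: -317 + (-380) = -1*17^1*41^1 = -697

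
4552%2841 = 1711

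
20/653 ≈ 0.0306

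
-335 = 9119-9454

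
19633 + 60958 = 80591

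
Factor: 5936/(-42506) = -1 * 2^3 * 7^1 * 401^(-1) = -56/401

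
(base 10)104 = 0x68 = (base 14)76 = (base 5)404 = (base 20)54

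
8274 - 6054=2220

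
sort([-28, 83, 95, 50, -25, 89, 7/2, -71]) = [-71, -28, -25, 7/2, 50, 83, 89, 95]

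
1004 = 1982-978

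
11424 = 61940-50516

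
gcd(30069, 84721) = 13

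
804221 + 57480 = 861701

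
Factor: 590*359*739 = 2^1*5^1*59^1*359^1*739^1 = 156527590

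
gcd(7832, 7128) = 88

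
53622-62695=-9073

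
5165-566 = 4599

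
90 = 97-7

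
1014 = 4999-3985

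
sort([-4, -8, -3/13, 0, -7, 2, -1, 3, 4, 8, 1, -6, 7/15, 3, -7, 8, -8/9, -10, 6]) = [-10, -8, -7, -7, -6, -4, -1, -8/9, -3/13, 0, 7/15, 1, 2, 3, 3, 4, 6, 8, 8]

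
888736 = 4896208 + -4007472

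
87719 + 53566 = 141285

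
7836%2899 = 2038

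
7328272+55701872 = 63030144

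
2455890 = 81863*30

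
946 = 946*1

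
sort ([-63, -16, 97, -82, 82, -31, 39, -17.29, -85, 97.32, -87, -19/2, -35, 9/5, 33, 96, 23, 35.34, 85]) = [-87, -85, -82, -63, -35, -31, -17.29, -16, -19/2, 9/5, 23, 33, 35.34, 39, 82, 85, 96, 97, 97.32]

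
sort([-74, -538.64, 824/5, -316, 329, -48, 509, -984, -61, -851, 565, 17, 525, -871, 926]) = [-984, -871, -851, -538.64, -316, -74, -61, -48, 17, 824/5, 329, 509, 525, 565, 926]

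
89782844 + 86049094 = 175831938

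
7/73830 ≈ 0.0000948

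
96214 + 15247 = 111461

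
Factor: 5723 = 59^1 * 97^1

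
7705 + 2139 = 9844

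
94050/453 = 31350/151 ≈ 207.62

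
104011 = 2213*47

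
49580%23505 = 2570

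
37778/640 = 59 + 9/320 ≈ 59.03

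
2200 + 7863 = 10063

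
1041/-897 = -347/299 ≈ -1.16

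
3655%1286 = 1083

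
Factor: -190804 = -1 * 2^2 * 47701^1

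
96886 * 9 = 871974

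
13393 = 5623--7770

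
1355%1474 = 1355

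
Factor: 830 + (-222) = 2^5 * 19^1 = 608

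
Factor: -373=-1 * 373^1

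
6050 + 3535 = 9585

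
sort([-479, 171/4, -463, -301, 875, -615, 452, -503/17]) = [-615, -479, -463, -301, -503/17, 171/4, 452, 875]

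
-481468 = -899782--418314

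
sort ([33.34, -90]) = [-90, 33.34]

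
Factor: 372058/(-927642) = -1*3^(-1)*19^1*349^(-1)*443^(-1)*9791^1 = -186029/463821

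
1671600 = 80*20895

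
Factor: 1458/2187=2^1*3^(-1)=2/3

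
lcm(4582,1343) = 77894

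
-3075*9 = -27675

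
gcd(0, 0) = 0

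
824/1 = 824 = 824.00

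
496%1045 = 496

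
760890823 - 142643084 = 618247739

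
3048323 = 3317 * 919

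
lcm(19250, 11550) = 57750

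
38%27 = 11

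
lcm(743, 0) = 0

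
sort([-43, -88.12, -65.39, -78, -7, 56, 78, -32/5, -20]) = [-88.12, -78, -65.39, -43, -20, -7, -32/5, 56, 78]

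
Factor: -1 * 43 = -1 * 43^1 = -43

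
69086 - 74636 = -5550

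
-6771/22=-307 - 17/22 ≈ -307.77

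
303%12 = 3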